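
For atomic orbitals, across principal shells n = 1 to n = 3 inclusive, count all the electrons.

Shell n has n² orbitals: 1²=1 + 2²=4 + 3²=9 = 14 orbitals.
Two spin states per orbital: 2 × 14 = 28 electrons.

28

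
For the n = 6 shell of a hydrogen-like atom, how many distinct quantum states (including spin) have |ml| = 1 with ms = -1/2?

10

The n = 6 shell has l = 0 through 5; check each.
The (l, ml) pairs meeting |ml| = 1 give: l=1 → 2; l=2 → 2; l=3 → 2; l=4 → 2; l=5 → 2.
Orbitals: 2 + 2 + 2 + 2 + 2 = 10. With ms fixed to a single value there is one state per orbital, giving 10 states.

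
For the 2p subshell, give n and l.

The leading integer gives n = 2; the letter 'p' means l = 1.

n = 2, l = 1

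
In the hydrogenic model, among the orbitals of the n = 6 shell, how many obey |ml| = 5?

With n = 6 the allowed l are 0, 1, …, 5.
Orbitals with |ml| = 5, by l: l=5 → 2.
Total orbitals: 2.

2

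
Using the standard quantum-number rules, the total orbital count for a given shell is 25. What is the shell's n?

n² = 25 ⇒ n = 5.

n = 5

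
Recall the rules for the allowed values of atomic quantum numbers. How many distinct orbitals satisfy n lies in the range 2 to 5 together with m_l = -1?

Per-shell orbital counts meeting the constraint:
n=2 → 1; n=3 → 2; n=4 → 3; n=5 → 4.
Total orbitals: 1 + 2 + 3 + 4 = 10.

10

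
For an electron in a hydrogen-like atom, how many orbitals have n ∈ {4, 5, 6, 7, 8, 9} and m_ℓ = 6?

6

Work shell by shell — for each n, count the (ℓ, m_ℓ) pairs that satisfy m_ℓ = 6:
n=7 → 1; n=8 → 2; n=9 → 3.
Total orbitals: 1 + 2 + 3 = 6.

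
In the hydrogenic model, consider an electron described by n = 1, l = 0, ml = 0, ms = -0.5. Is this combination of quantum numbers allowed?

n = 1 is a positive integer. l = 0 satisfies 0 ≤ l ≤ n−1 = 0. ml = 0 lies in the range −l … +l (here 0). ms = -1/2 is one of ±1/2.
All four constraints are satisfied.

Valid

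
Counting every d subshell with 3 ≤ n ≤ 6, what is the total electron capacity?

A d subshell (l = 2) exists for every n ≥ 3, so shells n = 3, 4, 5, 6 each contribute one — 4 subshells.
Since each d subshell holds 2(2·2+1) = 10 electrons, the total is 4 × 10 = 40.

40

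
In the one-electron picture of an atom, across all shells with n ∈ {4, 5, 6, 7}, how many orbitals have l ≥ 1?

Per-shell orbital counts meeting the constraint:
n=4 → 15; n=5 → 24; n=6 → 35; n=7 → 48.
Total orbitals: 15 + 24 + 35 + 48 = 122.

122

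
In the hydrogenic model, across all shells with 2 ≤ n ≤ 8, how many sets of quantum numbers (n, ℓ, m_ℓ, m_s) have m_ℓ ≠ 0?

Work shell by shell — for each n, count the (ℓ, m_ℓ) pairs that satisfy m_ℓ ≠ 0:
n=2 → 2; n=3 → 6; n=4 → 12; n=5 → 20; n=6 → 30; n=7 → 42; n=8 → 56.
Orbitals: 2 + 6 + 12 + 20 + 30 + 42 + 56 = 168. Including both spin states (m_s = ±1/2) gives 2 × 168 = 336 states.

336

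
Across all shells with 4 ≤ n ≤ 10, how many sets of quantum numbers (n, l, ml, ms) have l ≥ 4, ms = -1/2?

259

For each n in the range, tally the orbitals obeying l ≥ 4:
n=5 → 9; n=6 → 20; n=7 → 33; n=8 → 48; n=9 → 65; n=10 → 84.
Orbitals: 9 + 20 + 33 + 48 + 65 + 84 = 259. With ms fixed to -1/2 there is one state per orbital, so 259 states.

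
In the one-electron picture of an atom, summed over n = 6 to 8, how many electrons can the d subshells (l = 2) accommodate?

30

A d subshell (l = 2) exists for every n ≥ 3, so shells n = 6, 7, 8 each contribute one — 3 subshells.
Since each d subshell holds 2(2·2+1) = 10 electrons, the total is 3 × 10 = 30.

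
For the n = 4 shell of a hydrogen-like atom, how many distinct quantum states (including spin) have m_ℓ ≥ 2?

For n = 4, ℓ ranges over 0 … 3.
Orbitals with m_ℓ ≥ 2, by ℓ: ℓ=2 → 1; ℓ=3 → 2.
Orbitals: 1 + 2 = 3. Each orbital carries two spin states, so 3 × 2 = 6 states.

6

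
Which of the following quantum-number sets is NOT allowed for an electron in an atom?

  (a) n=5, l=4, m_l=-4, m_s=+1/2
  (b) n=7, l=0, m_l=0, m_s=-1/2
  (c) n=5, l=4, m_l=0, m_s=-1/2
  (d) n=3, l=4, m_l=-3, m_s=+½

(d) has l = 4 ≥ n = 3, violating 0 ≤ l ≤ n−1.
The remaining sets (a), (b), (c) satisfy all four rules.

(d)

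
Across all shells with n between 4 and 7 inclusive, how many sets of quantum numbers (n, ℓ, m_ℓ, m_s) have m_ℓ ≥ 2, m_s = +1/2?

For each n in the range, tally the orbitals obeying m_ℓ ≥ 2:
n=4 → 3; n=5 → 6; n=6 → 10; n=7 → 15.
Orbitals: 3 + 6 + 10 + 15 = 34. With m_s fixed to +1/2 there is one state per orbital, so 34 states.

34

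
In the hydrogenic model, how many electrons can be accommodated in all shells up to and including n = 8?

Total orbitals = 1² + 2² + 3² + 4² + 5² + 6² + 7² + 8² = 204. Doubling for spin gives 408 electrons.

408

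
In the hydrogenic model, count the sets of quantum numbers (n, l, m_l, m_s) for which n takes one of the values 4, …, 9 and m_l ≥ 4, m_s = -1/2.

Treat each shell separately and count matching orbitals:
n=5 → 1; n=6 → 3; n=7 → 6; n=8 → 10; n=9 → 15.
Orbitals: 1 + 3 + 6 + 10 + 15 = 35. With m_s fixed to -1/2 there is one state per orbital, so 35 states.

35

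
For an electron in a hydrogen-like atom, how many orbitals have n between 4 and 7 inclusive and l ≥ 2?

Treat each shell separately and count matching orbitals:
n=4 → 12; n=5 → 21; n=6 → 32; n=7 → 45.
Total orbitals: 12 + 21 + 32 + 45 = 110.

110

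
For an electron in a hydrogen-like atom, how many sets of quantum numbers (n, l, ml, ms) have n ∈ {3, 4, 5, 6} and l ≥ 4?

58

Per-shell orbital counts meeting the constraint:
n=5 → 9; n=6 → 20.
Orbitals: 9 + 20 = 29. Including both spin states (ms = ±1/2) gives 2 × 29 = 58 states.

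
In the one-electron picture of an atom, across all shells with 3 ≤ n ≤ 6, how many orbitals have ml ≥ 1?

34

Work shell by shell — for each n, count the (l, ml) pairs that satisfy ml ≥ 1:
n=3 → 3; n=4 → 6; n=5 → 10; n=6 → 15.
Total orbitals: 3 + 6 + 10 + 15 = 34.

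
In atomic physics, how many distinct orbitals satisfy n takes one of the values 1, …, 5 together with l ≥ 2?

38

Treat each shell separately and count matching orbitals:
n=3 → 5; n=4 → 12; n=5 → 21.
Total orbitals: 5 + 12 + 21 = 38.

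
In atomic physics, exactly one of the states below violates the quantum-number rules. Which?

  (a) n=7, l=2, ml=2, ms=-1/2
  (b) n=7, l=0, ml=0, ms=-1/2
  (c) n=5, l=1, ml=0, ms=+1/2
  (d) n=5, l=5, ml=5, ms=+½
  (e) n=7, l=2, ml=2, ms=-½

(d)

(d) has l = 5 ≥ n = 5, violating 0 ≤ l ≤ n−1.
The remaining sets (a), (b), (c), (e) satisfy all four rules.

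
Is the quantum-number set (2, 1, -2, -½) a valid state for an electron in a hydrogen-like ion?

No

The magnetic quantum number must satisfy −l ≤ m_l ≤ l. With l = 1, m_l can only be -1, 0, 1, so m_l = -2 is forbidden.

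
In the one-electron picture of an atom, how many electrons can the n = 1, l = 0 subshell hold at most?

A subshell with l = 0 has 2l+1 = 1 orbital, each holding 2 electrons (spin ±1/2), so 1 × 2 = 2.

2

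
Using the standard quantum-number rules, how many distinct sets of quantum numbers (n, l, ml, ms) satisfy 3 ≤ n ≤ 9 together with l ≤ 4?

Treat each shell separately and count matching orbitals:
n=3 → 9; n=4 → 16; n=5 → 25; n=6 → 25; n=7 → 25; n=8 → 25; n=9 → 25.
Orbitals: 9 + 16 + 25 + 25 + 25 + 25 + 25 = 150. Including both spin states (ms = ±1/2) gives 2 × 150 = 300 states.

300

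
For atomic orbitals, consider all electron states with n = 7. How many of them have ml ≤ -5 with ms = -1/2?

3

Go through l = 0, …, 6 (the values permitted for n = 7).
Per l-value: l=5 → 1; l=6 → 2.
Orbitals: 1 + 2 = 3. With ms fixed to a single value there is one state per orbital, giving 3 states.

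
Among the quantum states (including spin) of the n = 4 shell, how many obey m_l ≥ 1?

With n = 4 the allowed l are 0, 1, …, 3.
Contributions: l=1 → 1; l=2 → 2; l=3 → 3.
Orbitals: 1 + 2 + 3 = 6. Each orbital carries two spin states, so 6 × 2 = 12 states.

12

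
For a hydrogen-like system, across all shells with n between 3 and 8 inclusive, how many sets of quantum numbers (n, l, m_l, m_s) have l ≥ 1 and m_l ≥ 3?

70

Work shell by shell — for each n, count the (l, m_l) pairs that satisfy l ≥ 1 and m_l ≥ 3:
n=4 → 1; n=5 → 3; n=6 → 6; n=7 → 10; n=8 → 15.
Orbitals: 1 + 3 + 6 + 10 + 15 = 35. Including both spin states (m_s = ±1/2) gives 2 × 35 = 70 states.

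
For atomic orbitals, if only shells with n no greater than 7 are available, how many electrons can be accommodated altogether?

Total orbitals = 1² + 2² + 3² + 4² + 5² + 6² + 7² = 140. Doubling for spin gives 280 electrons.

280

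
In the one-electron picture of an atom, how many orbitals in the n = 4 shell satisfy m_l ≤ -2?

The n = 4 shell has l = 0 through 3; check each.
Orbitals with m_l ≤ -2, by l: l=2 → 1; l=3 → 2.
Total orbitals: 1 + 2 = 3.

3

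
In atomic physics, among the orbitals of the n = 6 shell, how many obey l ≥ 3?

Go through l = 0, …, 5 (the values permitted for n = 6).
Orbitals with l ≥ 3, by l: l=3 → 7; l=4 → 9; l=5 → 11.
Total orbitals: 7 + 9 + 11 = 27.

27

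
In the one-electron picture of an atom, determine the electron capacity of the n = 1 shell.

2

A shell holds 2n² electrons: 2 × 1² = 2 × 1 = 2.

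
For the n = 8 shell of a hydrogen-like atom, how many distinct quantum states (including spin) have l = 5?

22

The n = 8 shell has l = 0 through 7; check each.
Per l-value: l=5 → 11.
Orbitals: 11. Each orbital carries two spin states, so 11 × 2 = 22 states.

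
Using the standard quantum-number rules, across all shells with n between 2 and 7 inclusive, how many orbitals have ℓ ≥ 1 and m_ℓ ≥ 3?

20

For each n in the range, tally the orbitals obeying ℓ ≥ 1 and m_ℓ ≥ 3:
n=4 → 1; n=5 → 3; n=6 → 6; n=7 → 10.
Total orbitals: 1 + 3 + 6 + 10 = 20.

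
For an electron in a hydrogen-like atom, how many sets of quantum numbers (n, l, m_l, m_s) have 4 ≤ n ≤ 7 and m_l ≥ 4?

Work shell by shell — for each n, count the (l, m_l) pairs that satisfy m_l ≥ 4:
n=5 → 1; n=6 → 3; n=7 → 6.
Orbitals: 1 + 3 + 6 = 10. Including both spin states (m_s = ±1/2) gives 2 × 10 = 20 states.

20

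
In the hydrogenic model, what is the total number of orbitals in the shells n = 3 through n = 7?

135

Shell n has n² orbitals: 3²=9 + 4²=16 + 5²=25 + 6²=36 + 7²=49 = 135 orbitals.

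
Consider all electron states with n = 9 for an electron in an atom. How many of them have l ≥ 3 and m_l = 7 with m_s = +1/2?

2

Per l-value: l=7 → 1; l=8 → 1.
Orbitals: 1 + 1 = 2. With m_s fixed to a single value there is one state per orbital, giving 2 states.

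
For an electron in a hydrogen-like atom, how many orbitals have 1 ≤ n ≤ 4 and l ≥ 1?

26

Treat each shell separately and count matching orbitals:
n=2 → 3; n=3 → 8; n=4 → 15.
Total orbitals: 3 + 8 + 15 = 26.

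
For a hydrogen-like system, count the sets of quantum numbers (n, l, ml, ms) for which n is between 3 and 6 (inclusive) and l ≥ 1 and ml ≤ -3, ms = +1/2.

10

For each n in the range, tally the orbitals obeying l ≥ 1 and ml ≤ -3:
n=4 → 1; n=5 → 3; n=6 → 6.
Orbitals: 1 + 3 + 6 = 10. With ms fixed to +1/2 there is one state per orbital, so 10 states.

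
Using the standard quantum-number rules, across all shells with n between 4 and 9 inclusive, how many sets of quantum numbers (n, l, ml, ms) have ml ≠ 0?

Treat each shell separately and count matching orbitals:
n=4 → 12; n=5 → 20; n=6 → 30; n=7 → 42; n=8 → 56; n=9 → 72.
Orbitals: 12 + 20 + 30 + 42 + 56 + 72 = 232. Including both spin states (ms = ±1/2) gives 2 × 232 = 464 states.

464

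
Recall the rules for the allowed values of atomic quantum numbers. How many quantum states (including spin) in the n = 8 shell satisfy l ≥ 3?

For n = 8, l ranges over 0 … 7.
Contributions: l=3 → 7; l=4 → 9; l=5 → 11; l=6 → 13; l=7 → 15.
Orbitals: 7 + 9 + 11 + 13 + 15 = 55. Each orbital carries two spin states, so 55 × 2 = 110 states.

110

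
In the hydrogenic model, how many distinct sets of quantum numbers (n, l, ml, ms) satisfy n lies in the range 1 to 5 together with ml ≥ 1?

40

Per-shell orbital counts meeting the constraint:
n=2 → 1; n=3 → 3; n=4 → 6; n=5 → 10.
Orbitals: 1 + 3 + 6 + 10 = 20. Including both spin states (ms = ±1/2) gives 2 × 20 = 40 states.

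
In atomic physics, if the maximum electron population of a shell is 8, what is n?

2n² = 8 ⇒ n² = 4 ⇒ n = 2.

n = 2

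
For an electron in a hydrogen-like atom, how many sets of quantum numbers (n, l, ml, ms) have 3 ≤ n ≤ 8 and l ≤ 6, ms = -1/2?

184

For each n in the range, tally the orbitals obeying l ≤ 6:
n=3 → 9; n=4 → 16; n=5 → 25; n=6 → 36; n=7 → 49; n=8 → 49.
Orbitals: 9 + 16 + 25 + 36 + 49 + 49 = 184. With ms fixed to -1/2 there is one state per orbital, so 184 states.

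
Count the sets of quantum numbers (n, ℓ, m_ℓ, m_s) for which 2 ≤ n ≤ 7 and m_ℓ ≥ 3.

40

Per-shell orbital counts meeting the constraint:
n=4 → 1; n=5 → 3; n=6 → 6; n=7 → 10.
Orbitals: 1 + 3 + 6 + 10 = 20. Including both spin states (m_s = ±1/2) gives 2 × 20 = 40 states.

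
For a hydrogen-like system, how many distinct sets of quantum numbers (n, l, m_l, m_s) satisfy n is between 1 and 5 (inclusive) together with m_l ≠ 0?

Treat each shell separately and count matching orbitals:
n=2 → 2; n=3 → 6; n=4 → 12; n=5 → 20.
Orbitals: 2 + 6 + 12 + 20 = 40. Including both spin states (m_s = ±1/2) gives 2 × 40 = 80 states.

80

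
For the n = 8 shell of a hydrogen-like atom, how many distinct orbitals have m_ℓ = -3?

5

The n = 8 shell has ℓ = 0 through 7; check each.
The (ℓ, m_ℓ) pairs meeting m_ℓ = -3 give: ℓ=3 → 1; ℓ=4 → 1; ℓ=5 → 1; ℓ=6 → 1; ℓ=7 → 1.
Total orbitals: 1 + 1 + 1 + 1 + 1 = 5.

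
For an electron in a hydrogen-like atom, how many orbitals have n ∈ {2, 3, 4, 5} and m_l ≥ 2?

10

Work shell by shell — for each n, count the (l, m_l) pairs that satisfy m_l ≥ 2:
n=3 → 1; n=4 → 3; n=5 → 6.
Total orbitals: 1 + 3 + 6 = 10.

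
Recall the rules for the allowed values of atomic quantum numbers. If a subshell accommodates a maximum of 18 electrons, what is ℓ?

ℓ = 4

2(2ℓ+1) = 18 ⇒ 2ℓ+1 = 9 ⇒ ℓ = 4.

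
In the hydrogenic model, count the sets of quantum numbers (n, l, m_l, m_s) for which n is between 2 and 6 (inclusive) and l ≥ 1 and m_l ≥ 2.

Work shell by shell — for each n, count the (l, m_l) pairs that satisfy l ≥ 1 and m_l ≥ 2:
n=3 → 1; n=4 → 3; n=5 → 6; n=6 → 10.
Orbitals: 1 + 3 + 6 + 10 = 20. Including both spin states (m_s = ±1/2) gives 2 × 20 = 40 states.

40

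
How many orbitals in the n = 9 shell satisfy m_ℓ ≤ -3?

21

Orbitals with m_ℓ ≤ -3, by ℓ: ℓ=3 → 1; ℓ=4 → 2; ℓ=5 → 3; ℓ=6 → 4; ℓ=7 → 5; ℓ=8 → 6.
Total orbitals: 1 + 2 + 3 + 4 + 5 + 6 = 21.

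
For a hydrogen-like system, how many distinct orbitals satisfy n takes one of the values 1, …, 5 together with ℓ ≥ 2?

38

Work shell by shell — for each n, count the (ℓ, m_ℓ) pairs that satisfy ℓ ≥ 2:
n=3 → 5; n=4 → 12; n=5 → 21.
Total orbitals: 5 + 12 + 21 = 38.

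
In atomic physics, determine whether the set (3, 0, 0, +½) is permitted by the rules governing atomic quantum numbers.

n = 3 is a positive integer. l = 0 satisfies 0 ≤ l ≤ n−1 = 2. ml = 0 lies in the range −l … +l (here 0). ms = +1/2 is one of ±1/2.
All four constraints are satisfied.

Valid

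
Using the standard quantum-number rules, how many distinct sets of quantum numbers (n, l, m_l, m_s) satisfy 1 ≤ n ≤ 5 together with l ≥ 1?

Treat each shell separately and count matching orbitals:
n=2 → 3; n=3 → 8; n=4 → 15; n=5 → 24.
Orbitals: 3 + 8 + 15 + 24 = 50. Including both spin states (m_s = ±1/2) gives 2 × 50 = 100 states.

100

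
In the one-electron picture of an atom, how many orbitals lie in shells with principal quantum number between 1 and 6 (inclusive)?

91

Shell n has n² orbitals: 1²=1 + 2²=4 + 3²=9 + 4²=16 + 5²=25 + 6²=36 = 91 orbitals.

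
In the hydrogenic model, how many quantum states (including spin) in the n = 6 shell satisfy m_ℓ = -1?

10

For n = 6, ℓ ranges over 0 … 5.
Orbitals with m_ℓ = -1, by ℓ: ℓ=1 → 1; ℓ=2 → 1; ℓ=3 → 1; ℓ=4 → 1; ℓ=5 → 1.
Orbitals: 1 + 1 + 1 + 1 + 1 = 5. Each orbital carries two spin states, so 5 × 2 = 10 states.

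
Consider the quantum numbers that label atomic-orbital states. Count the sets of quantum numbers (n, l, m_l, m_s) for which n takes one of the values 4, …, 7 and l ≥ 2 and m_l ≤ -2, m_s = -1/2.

Count contributing orbitals for each principal shell:
n=4 → 3; n=5 → 6; n=6 → 10; n=7 → 15.
Orbitals: 3 + 6 + 10 + 15 = 34. With m_s fixed to -1/2 there is one state per orbital, so 34 states.

34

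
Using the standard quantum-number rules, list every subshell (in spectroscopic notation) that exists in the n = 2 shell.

2s, 2p

For n = 2, l runs from 0 to 1. In spectroscopic notation l = 0,1,2,… ↔ s,p,d,f,g,h,i, so the subshells are 2s, 2p.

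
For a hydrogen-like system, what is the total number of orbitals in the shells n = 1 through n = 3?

14

Shell n has n² orbitals: 1²=1 + 2²=4 + 3²=9 = 14 orbitals.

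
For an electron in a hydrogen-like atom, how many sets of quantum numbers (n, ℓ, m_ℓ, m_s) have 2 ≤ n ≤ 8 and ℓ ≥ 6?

Count contributing orbitals for each principal shell:
n=7 → 13; n=8 → 28.
Orbitals: 13 + 28 = 41. Including both spin states (m_s = ±1/2) gives 2 × 41 = 82 states.

82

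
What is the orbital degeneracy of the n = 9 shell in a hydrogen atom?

The n = 9 shell contains n² = 9² = 81 orbitals.

81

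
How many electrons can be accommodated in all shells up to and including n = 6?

182

Total orbitals = 1² + 2² + 3² + 4² + 5² + 6² = 91. Doubling for spin gives 182 electrons.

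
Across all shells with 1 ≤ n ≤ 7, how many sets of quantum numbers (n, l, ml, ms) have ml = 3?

Per-shell orbital counts meeting the constraint:
n=4 → 1; n=5 → 2; n=6 → 3; n=7 → 4.
Orbitals: 1 + 2 + 3 + 4 = 10. Including both spin states (ms = ±1/2) gives 2 × 10 = 20 states.

20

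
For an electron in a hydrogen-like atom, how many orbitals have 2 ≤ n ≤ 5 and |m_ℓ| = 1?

Work shell by shell — for each n, count the (ℓ, m_ℓ) pairs that satisfy |m_ℓ| = 1:
n=2 → 2; n=3 → 4; n=4 → 6; n=5 → 8.
Total orbitals: 2 + 4 + 6 + 8 = 20.

20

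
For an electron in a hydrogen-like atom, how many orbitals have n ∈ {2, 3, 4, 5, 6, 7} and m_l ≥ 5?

Per-shell orbital counts meeting the constraint:
n=6 → 1; n=7 → 3.
Total orbitals: 1 + 3 = 4.

4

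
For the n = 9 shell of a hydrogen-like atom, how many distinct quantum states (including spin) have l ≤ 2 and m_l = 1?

4

The n = 9 shell has l = 0 through 8; check each.
Contributions: l=1 → 1; l=2 → 1.
Orbitals: 1 + 1 = 2. Each orbital carries two spin states, so 2 × 2 = 4 states.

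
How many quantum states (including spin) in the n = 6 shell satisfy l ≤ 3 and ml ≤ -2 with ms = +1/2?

3

Per l-value: l=2 → 1; l=3 → 2.
Orbitals: 1 + 2 = 3. With ms fixed to a single value there is one state per orbital, giving 3 states.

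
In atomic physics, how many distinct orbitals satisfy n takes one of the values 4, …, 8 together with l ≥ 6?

41

Work shell by shell — for each n, count the (l, m_l) pairs that satisfy l ≥ 6:
n=7 → 13; n=8 → 28.
Total orbitals: 13 + 28 = 41.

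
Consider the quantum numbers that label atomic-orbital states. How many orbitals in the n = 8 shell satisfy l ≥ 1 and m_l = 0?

With n = 8 the allowed l are 0, 1, …, 7.
Orbitals with l ≥ 1 and m_l = 0, by l: l=1 → 1; l=2 → 1; l=3 → 1; l=4 → 1; l=5 → 1; l=6 → 1; l=7 → 1.
Total orbitals: 1 + 1 + 1 + 1 + 1 + 1 + 1 = 7.

7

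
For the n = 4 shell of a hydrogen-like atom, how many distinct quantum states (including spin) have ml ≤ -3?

The n = 4 shell has l = 0 through 3; check each.
Per l-value: l=3 → 1.
Orbitals: 1. Each orbital carries two spin states, so 1 × 2 = 2 states.

2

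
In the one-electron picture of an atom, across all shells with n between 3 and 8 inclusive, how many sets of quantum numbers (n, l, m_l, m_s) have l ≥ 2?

Count contributing orbitals for each principal shell:
n=3 → 5; n=4 → 12; n=5 → 21; n=6 → 32; n=7 → 45; n=8 → 60.
Orbitals: 5 + 12 + 21 + 32 + 45 + 60 = 175. Including both spin states (m_s = ±1/2) gives 2 × 175 = 350 states.

350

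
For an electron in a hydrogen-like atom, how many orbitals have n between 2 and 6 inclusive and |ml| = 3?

12

Go shell by shell, enumerating (l, ml) with |ml| = 3:
n=4 → 2; n=5 → 4; n=6 → 6.
Total orbitals: 2 + 4 + 6 = 12.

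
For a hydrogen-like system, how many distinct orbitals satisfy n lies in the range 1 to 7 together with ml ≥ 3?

20

Per-shell orbital counts meeting the constraint:
n=4 → 1; n=5 → 3; n=6 → 6; n=7 → 10.
Total orbitals: 1 + 3 + 6 + 10 = 20.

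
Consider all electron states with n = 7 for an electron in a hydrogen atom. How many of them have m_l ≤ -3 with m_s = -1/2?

10

The (l, m_l) pairs meeting m_l ≤ -3 give: l=3 → 1; l=4 → 2; l=5 → 3; l=6 → 4.
Orbitals: 1 + 2 + 3 + 4 = 10. With m_s fixed to a single value there is one state per orbital, giving 10 states.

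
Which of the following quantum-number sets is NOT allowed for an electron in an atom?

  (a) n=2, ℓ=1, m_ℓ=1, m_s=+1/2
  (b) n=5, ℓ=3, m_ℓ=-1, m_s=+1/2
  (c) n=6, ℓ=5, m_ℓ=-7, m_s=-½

(c)

(c) has |m_ℓ| = 7 > ℓ = 5, violating −ℓ ≤ m_ℓ ≤ ℓ.
The remaining sets (a), (b) satisfy all four rules.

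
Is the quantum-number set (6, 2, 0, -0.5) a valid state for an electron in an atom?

Yes

n = 6 is a positive integer. l = 2 satisfies 0 ≤ l ≤ n−1 = 5. ml = 0 lies in the range −l … +l (here −2 … 2). ms = -1/2 is one of ±1/2.
All four constraints are satisfied.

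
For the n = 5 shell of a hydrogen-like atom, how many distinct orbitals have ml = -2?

3

With n = 5 the allowed l are 0, 1, …, 4.
Per l-value: l=2 → 1; l=3 → 1; l=4 → 1.
Total orbitals: 1 + 1 + 1 = 3.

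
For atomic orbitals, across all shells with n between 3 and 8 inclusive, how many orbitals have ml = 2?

Go shell by shell, enumerating (l, ml) with ml = 2:
n=3 → 1; n=4 → 2; n=5 → 3; n=6 → 4; n=7 → 5; n=8 → 6.
Total orbitals: 1 + 2 + 3 + 4 + 5 + 6 = 21.

21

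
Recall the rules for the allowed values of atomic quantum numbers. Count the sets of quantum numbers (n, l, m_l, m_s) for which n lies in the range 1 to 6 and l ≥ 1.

For each n in the range, tally the orbitals obeying l ≥ 1:
n=2 → 3; n=3 → 8; n=4 → 15; n=5 → 24; n=6 → 35.
Orbitals: 3 + 8 + 15 + 24 + 35 = 85. Including both spin states (m_s = ±1/2) gives 2 × 85 = 170 states.

170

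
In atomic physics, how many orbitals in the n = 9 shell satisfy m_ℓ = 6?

For n = 9, ℓ ranges over 0 … 8.
Per ℓ-value: ℓ=6 → 1; ℓ=7 → 1; ℓ=8 → 1.
Total orbitals: 1 + 1 + 1 = 3.

3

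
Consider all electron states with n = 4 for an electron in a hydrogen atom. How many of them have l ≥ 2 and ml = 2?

4

For n = 4, l ranges over 0 … 3.
Orbitals with l ≥ 2 and ml = 2, by l: l=2 → 1; l=3 → 1.
Orbitals: 1 + 1 = 2. Each orbital carries two spin states, so 2 × 2 = 4 states.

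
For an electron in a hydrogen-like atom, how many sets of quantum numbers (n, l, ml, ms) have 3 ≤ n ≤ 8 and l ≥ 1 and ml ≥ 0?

220

Go shell by shell, enumerating (l, ml) with l ≥ 1 and ml ≥ 0:
n=3 → 5; n=4 → 9; n=5 → 14; n=6 → 20; n=7 → 27; n=8 → 35.
Orbitals: 5 + 9 + 14 + 20 + 27 + 35 = 110. Including both spin states (ms = ±1/2) gives 2 × 110 = 220 states.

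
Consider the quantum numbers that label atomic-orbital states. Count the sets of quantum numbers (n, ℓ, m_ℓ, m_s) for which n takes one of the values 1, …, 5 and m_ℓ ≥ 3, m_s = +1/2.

Go shell by shell, enumerating (ℓ, m_ℓ) with m_ℓ ≥ 3:
n=4 → 1; n=5 → 3.
Orbitals: 1 + 3 = 4. With m_s fixed to +1/2 there is one state per orbital, so 4 states.

4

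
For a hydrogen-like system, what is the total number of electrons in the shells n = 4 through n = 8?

Shell n has n² orbitals: 4²=16 + 5²=25 + 6²=36 + 7²=49 + 8²=64 = 190 orbitals.
Two spin states per orbital: 2 × 190 = 380 electrons.

380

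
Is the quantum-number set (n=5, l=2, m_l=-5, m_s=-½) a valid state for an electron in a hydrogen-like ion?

The magnetic quantum number must satisfy −l ≤ m_l ≤ l. With l = 2, m_l can only be -2, -1, 0, 1, 2, so m_l = -5 is forbidden.

Not allowed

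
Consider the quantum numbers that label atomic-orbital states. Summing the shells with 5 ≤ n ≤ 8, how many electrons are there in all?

Shell n has n² orbitals: 5²=25 + 6²=36 + 7²=49 + 8²=64 = 174 orbitals.
Two spin states per orbital: 2 × 174 = 348 electrons.

348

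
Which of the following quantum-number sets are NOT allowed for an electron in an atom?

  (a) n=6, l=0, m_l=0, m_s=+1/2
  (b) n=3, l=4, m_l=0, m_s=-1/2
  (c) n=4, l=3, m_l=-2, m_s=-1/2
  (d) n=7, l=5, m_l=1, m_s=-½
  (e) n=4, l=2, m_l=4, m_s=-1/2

(b) and (e)

(b) has l = 4 ≥ n = 3, violating 0 ≤ l ≤ n−1.
(e) has |m_l| = 4 > l = 2, violating −l ≤ m_l ≤ l.
The remaining sets (a), (c), (d) satisfy all four rules.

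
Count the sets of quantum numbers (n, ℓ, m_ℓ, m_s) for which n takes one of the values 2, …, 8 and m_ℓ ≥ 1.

168

Count contributing orbitals for each principal shell:
n=2 → 1; n=3 → 3; n=4 → 6; n=5 → 10; n=6 → 15; n=7 → 21; n=8 → 28.
Orbitals: 1 + 3 + 6 + 10 + 15 + 21 + 28 = 84. Including both spin states (m_s = ±1/2) gives 2 × 84 = 168 states.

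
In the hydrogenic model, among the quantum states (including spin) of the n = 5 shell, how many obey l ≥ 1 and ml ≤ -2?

12

Go through l = 0, …, 4 (the values permitted for n = 5).
Orbitals with l ≥ 1 and ml ≤ -2, by l: l=2 → 1; l=3 → 2; l=4 → 3.
Orbitals: 1 + 2 + 3 = 6. Each orbital carries two spin states, so 6 × 2 = 12 states.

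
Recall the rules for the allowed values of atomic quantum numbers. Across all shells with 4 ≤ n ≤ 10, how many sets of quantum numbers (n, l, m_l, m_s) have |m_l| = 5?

60

Work shell by shell — for each n, count the (l, m_l) pairs that satisfy |m_l| = 5:
n=6 → 2; n=7 → 4; n=8 → 6; n=9 → 8; n=10 → 10.
Orbitals: 2 + 4 + 6 + 8 + 10 = 30. Including both spin states (m_s = ±1/2) gives 2 × 30 = 60 states.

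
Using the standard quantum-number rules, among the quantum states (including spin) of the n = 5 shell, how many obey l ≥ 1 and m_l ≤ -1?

20

Per l-value: l=1 → 1; l=2 → 2; l=3 → 3; l=4 → 4.
Orbitals: 1 + 2 + 3 + 4 = 10. Each orbital carries two spin states, so 10 × 2 = 20 states.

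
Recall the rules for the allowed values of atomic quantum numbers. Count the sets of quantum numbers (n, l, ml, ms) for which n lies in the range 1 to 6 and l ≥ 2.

Work shell by shell — for each n, count the (l, ml) pairs that satisfy l ≥ 2:
n=3 → 5; n=4 → 12; n=5 → 21; n=6 → 32.
Orbitals: 5 + 12 + 21 + 32 = 70. Including both spin states (ms = ±1/2) gives 2 × 70 = 140 states.

140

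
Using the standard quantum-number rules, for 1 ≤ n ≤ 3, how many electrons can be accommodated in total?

Total orbitals = 1² + 2² + 3² = 14. Doubling for spin gives 28 electrons.

28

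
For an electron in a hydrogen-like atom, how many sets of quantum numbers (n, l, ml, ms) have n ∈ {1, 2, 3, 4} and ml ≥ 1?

20

Count contributing orbitals for each principal shell:
n=2 → 1; n=3 → 3; n=4 → 6.
Orbitals: 1 + 3 + 6 = 10. Including both spin states (ms = ±1/2) gives 2 × 10 = 20 states.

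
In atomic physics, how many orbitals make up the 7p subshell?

3

A subshell has 2l+1 orbitals; with l = 1, that's 3.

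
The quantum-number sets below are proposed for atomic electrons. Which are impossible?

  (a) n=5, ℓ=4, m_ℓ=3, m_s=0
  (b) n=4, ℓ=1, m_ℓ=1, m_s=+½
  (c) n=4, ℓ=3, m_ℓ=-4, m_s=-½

(a) has m_s = 0, but an electron's spin must be ±1/2.
(c) has |m_ℓ| = 4 > ℓ = 3, violating −ℓ ≤ m_ℓ ≤ ℓ.
The remaining set (b) satisfies all four rules.

(a) and (c)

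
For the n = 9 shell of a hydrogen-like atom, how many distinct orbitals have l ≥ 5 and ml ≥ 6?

6

Go through l = 0, …, 8 (the values permitted for n = 9).
Contributions: l=6 → 1; l=7 → 2; l=8 → 3.
Total orbitals: 1 + 2 + 3 = 6.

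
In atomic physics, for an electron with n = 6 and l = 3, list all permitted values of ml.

ml takes every integer from −l to +l. With l = 3 that gives the 7 values -3, -2, -1, 0, 1, 2, 3.

-3, -2, -1, 0, 1, 2, 3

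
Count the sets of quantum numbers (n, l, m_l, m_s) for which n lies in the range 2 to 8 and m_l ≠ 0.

For each n in the range, tally the orbitals obeying m_l ≠ 0:
n=2 → 2; n=3 → 6; n=4 → 12; n=5 → 20; n=6 → 30; n=7 → 42; n=8 → 56.
Orbitals: 2 + 6 + 12 + 20 + 30 + 42 + 56 = 168. Including both spin states (m_s = ±1/2) gives 2 × 168 = 336 states.

336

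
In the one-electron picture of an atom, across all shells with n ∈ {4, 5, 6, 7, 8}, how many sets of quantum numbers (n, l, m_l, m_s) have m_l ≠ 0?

For each n in the range, tally the orbitals obeying m_l ≠ 0:
n=4 → 12; n=5 → 20; n=6 → 30; n=7 → 42; n=8 → 56.
Orbitals: 12 + 20 + 30 + 42 + 56 = 160. Including both spin states (m_s = ±1/2) gives 2 × 160 = 320 states.

320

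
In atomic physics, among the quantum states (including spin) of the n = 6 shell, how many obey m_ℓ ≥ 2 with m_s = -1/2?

10

The n = 6 shell has ℓ = 0 through 5; check each.
Orbitals with m_ℓ ≥ 2, by ℓ: ℓ=2 → 1; ℓ=3 → 2; ℓ=4 → 3; ℓ=5 → 4.
Orbitals: 1 + 2 + 3 + 4 = 10. With m_s fixed to a single value there is one state per orbital, giving 10 states.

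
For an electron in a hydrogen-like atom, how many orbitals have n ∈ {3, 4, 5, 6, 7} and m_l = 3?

10

Work shell by shell — for each n, count the (l, m_l) pairs that satisfy m_l = 3:
n=4 → 1; n=5 → 2; n=6 → 3; n=7 → 4.
Total orbitals: 1 + 2 + 3 + 4 = 10.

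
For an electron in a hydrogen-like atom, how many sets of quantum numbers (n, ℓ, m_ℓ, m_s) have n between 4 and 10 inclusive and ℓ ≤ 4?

332

Work shell by shell — for each n, count the (ℓ, m_ℓ) pairs that satisfy ℓ ≤ 4:
n=4 → 16; n=5 → 25; n=6 → 25; n=7 → 25; n=8 → 25; n=9 → 25; n=10 → 25.
Orbitals: 16 + 25 + 25 + 25 + 25 + 25 + 25 = 166. Including both spin states (m_s = ±1/2) gives 2 × 166 = 332 states.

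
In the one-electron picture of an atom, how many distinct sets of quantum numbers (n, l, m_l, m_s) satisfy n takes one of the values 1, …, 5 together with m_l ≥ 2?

Count contributing orbitals for each principal shell:
n=3 → 1; n=4 → 3; n=5 → 6.
Orbitals: 1 + 3 + 6 = 10. Including both spin states (m_s = ±1/2) gives 2 × 10 = 20 states.

20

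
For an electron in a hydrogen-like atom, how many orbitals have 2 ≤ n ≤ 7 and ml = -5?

3

Treat each shell separately and count matching orbitals:
n=6 → 1; n=7 → 2.
Total orbitals: 1 + 2 = 3.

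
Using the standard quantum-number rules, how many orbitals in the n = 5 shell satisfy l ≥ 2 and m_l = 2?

3

For n = 5, l ranges over 0 … 4.
The (l, m_l) pairs meeting l ≥ 2 and m_l = 2 give: l=2 → 1; l=3 → 1; l=4 → 1.
Total orbitals: 1 + 1 + 1 = 3.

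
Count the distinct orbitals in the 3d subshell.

A subshell has 2l+1 orbitals; with l = 2, that's 5.

5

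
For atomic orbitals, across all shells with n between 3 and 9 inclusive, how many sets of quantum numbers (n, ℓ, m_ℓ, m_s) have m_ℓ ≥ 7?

Work shell by shell — for each n, count the (ℓ, m_ℓ) pairs that satisfy m_ℓ ≥ 7:
n=8 → 1; n=9 → 3.
Orbitals: 1 + 3 = 4. Including both spin states (m_s = ±1/2) gives 2 × 4 = 8 states.

8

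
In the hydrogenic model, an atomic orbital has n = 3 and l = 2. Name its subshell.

3d

l = 2 corresponds to the letter 'd', so the subshell is 3d.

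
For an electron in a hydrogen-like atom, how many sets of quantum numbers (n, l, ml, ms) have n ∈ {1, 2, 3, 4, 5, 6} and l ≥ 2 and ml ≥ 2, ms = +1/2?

20

For each n in the range, tally the orbitals obeying l ≥ 2 and ml ≥ 2:
n=3 → 1; n=4 → 3; n=5 → 6; n=6 → 10.
Orbitals: 1 + 3 + 6 + 10 = 20. With ms fixed to +1/2 there is one state per orbital, so 20 states.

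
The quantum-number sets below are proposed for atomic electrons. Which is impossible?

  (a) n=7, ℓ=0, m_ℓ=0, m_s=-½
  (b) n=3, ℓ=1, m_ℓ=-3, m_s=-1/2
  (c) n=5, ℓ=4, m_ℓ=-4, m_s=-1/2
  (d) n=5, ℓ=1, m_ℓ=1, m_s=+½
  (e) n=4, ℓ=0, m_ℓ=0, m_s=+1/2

(b)

(b) has |m_ℓ| = 3 > ℓ = 1, violating −ℓ ≤ m_ℓ ≤ ℓ.
The remaining sets (a), (c), (d), (e) satisfy all four rules.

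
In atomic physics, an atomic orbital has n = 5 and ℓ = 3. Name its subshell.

5f

ℓ = 3 corresponds to the letter 'f', so the subshell is 5f.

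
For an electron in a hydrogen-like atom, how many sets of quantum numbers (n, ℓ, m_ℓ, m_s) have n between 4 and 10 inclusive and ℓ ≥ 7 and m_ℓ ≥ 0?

104

Work shell by shell — for each n, count the (ℓ, m_ℓ) pairs that satisfy ℓ ≥ 7 and m_ℓ ≥ 0:
n=8 → 8; n=9 → 17; n=10 → 27.
Orbitals: 8 + 17 + 27 = 52. Including both spin states (m_s = ±1/2) gives 2 × 52 = 104 states.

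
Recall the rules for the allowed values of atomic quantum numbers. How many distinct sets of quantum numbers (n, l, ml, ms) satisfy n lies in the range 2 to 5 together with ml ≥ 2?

Treat each shell separately and count matching orbitals:
n=3 → 1; n=4 → 3; n=5 → 6.
Orbitals: 1 + 3 + 6 = 10. Including both spin states (ms = ±1/2) gives 2 × 10 = 20 states.

20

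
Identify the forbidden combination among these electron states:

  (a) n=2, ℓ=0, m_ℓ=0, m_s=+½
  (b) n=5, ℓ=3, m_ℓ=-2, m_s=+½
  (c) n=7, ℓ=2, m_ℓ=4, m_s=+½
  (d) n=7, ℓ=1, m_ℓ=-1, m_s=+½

(c)

(c) has |m_ℓ| = 4 > ℓ = 2, violating −ℓ ≤ m_ℓ ≤ ℓ.
The remaining sets (a), (b), (d) satisfy all four rules.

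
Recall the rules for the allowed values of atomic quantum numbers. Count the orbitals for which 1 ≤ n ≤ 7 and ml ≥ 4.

For each n in the range, tally the orbitals obeying ml ≥ 4:
n=5 → 1; n=6 → 3; n=7 → 6.
Total orbitals: 1 + 3 + 6 = 10.

10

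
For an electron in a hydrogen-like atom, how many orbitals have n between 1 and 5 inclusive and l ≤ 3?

Treat each shell separately and count matching orbitals:
n=1 → 1; n=2 → 4; n=3 → 9; n=4 → 16; n=5 → 16.
Total orbitals: 1 + 4 + 9 + 16 + 16 = 46.

46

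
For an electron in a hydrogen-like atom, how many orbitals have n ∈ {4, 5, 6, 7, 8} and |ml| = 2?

Go shell by shell, enumerating (l, ml) with |ml| = 2:
n=4 → 4; n=5 → 6; n=6 → 8; n=7 → 10; n=8 → 12.
Total orbitals: 4 + 6 + 8 + 10 + 12 = 40.

40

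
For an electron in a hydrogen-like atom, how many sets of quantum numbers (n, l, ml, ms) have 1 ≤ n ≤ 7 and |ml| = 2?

Go shell by shell, enumerating (l, ml) with |ml| = 2:
n=3 → 2; n=4 → 4; n=5 → 6; n=6 → 8; n=7 → 10.
Orbitals: 2 + 4 + 6 + 8 + 10 = 30. Including both spin states (ms = ±1/2) gives 2 × 30 = 60 states.

60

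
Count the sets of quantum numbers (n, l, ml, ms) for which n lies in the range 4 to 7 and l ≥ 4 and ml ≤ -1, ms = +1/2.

Count contributing orbitals for each principal shell:
n=5 → 4; n=6 → 9; n=7 → 15.
Orbitals: 4 + 9 + 15 = 28. With ms fixed to +1/2 there is one state per orbital, so 28 states.

28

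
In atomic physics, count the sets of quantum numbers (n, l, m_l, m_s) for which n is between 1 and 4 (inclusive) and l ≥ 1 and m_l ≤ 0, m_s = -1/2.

16

Work shell by shell — for each n, count the (l, m_l) pairs that satisfy l ≥ 1 and m_l ≤ 0:
n=2 → 2; n=3 → 5; n=4 → 9.
Orbitals: 2 + 5 + 9 = 16. With m_s fixed to -1/2 there is one state per orbital, so 16 states.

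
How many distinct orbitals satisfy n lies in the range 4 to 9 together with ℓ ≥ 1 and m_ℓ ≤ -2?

Work shell by shell — for each n, count the (ℓ, m_ℓ) pairs that satisfy ℓ ≥ 1 and m_ℓ ≤ -2:
n=4 → 3; n=5 → 6; n=6 → 10; n=7 → 15; n=8 → 21; n=9 → 28.
Total orbitals: 3 + 6 + 10 + 15 + 21 + 28 = 83.

83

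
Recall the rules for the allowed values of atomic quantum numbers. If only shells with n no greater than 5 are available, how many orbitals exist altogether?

55

Total orbitals = 1² + 2² + 3² + 4² + 5² = 55.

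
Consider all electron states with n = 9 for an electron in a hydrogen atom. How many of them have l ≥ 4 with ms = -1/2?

The (l, ml) pairs meeting l ≥ 4 give: l=4 → 9; l=5 → 11; l=6 → 13; l=7 → 15; l=8 → 17.
Orbitals: 9 + 11 + 13 + 15 + 17 = 65. With ms fixed to a single value there is one state per orbital, giving 65 states.

65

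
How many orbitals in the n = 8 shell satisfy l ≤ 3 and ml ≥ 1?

For n = 8, l ranges over 0 … 7.
The (l, ml) pairs meeting l ≤ 3 and ml ≥ 1 give: l=1 → 1; l=2 → 2; l=3 → 3.
Total orbitals: 1 + 2 + 3 = 6.

6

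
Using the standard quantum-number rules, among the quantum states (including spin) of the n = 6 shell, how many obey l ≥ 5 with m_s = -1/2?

The n = 6 shell has l = 0 through 5; check each.
The (l, m_l) pairs meeting l ≥ 5 give: l=5 → 11.
Orbitals: 11. With m_s fixed to a single value there is one state per orbital, giving 11 states.

11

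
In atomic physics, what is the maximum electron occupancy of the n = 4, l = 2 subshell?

A subshell with l = 2 has 2l+1 = 5 orbitals, each holding 2 electrons (spin ±1/2), so 5 × 2 = 10.

10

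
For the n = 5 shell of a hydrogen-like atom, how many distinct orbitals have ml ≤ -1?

10

For n = 5, l ranges over 0 … 4.
Orbitals with ml ≤ -1, by l: l=1 → 1; l=2 → 2; l=3 → 3; l=4 → 4.
Total orbitals: 1 + 2 + 3 + 4 = 10.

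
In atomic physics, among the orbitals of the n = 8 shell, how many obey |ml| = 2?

12

Contributions: l=2 → 2; l=3 → 2; l=4 → 2; l=5 → 2; l=6 → 2; l=7 → 2.
Total orbitals: 2 + 2 + 2 + 2 + 2 + 2 = 12.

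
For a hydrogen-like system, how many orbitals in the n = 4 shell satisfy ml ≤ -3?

1

Go through l = 0, …, 3 (the values permitted for n = 4).
The (l, ml) pairs meeting ml ≤ -3 give: l=3 → 1.
Total orbitals: 1.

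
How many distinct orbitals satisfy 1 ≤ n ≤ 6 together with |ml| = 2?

Count contributing orbitals for each principal shell:
n=3 → 2; n=4 → 4; n=5 → 6; n=6 → 8.
Total orbitals: 2 + 4 + 6 + 8 = 20.

20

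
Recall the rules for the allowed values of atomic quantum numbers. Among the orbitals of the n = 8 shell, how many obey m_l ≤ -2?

Go through l = 0, …, 7 (the values permitted for n = 8).
Per l-value: l=2 → 1; l=3 → 2; l=4 → 3; l=5 → 4; l=6 → 5; l=7 → 6.
Total orbitals: 1 + 2 + 3 + 4 + 5 + 6 = 21.

21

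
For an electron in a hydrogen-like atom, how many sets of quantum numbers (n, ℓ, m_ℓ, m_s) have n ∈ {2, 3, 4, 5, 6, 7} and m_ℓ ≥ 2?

70

Go shell by shell, enumerating (ℓ, m_ℓ) with m_ℓ ≥ 2:
n=3 → 1; n=4 → 3; n=5 → 6; n=6 → 10; n=7 → 15.
Orbitals: 1 + 3 + 6 + 10 + 15 = 35. Including both spin states (m_s = ±1/2) gives 2 × 35 = 70 states.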